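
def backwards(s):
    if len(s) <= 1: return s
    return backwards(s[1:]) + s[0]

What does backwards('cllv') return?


backwards('cllv') = backwards('llv') + 'c'
backwards('llv') = backwards('lv') + 'l'
backwards('lv') = backwards('v') + 'l'
backwards('v') = 'v'  (base case)
Concatenating: 'v' + 'l' + 'l' + 'c' = 'vllc'

vllc


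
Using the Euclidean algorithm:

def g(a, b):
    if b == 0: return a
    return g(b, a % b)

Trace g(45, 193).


g(45, 193) = g(193, 45)
g(193, 45) = g(45, 13)
g(45, 13) = g(13, 6)
g(13, 6) = g(6, 1)
g(6, 1) = g(1, 0)
g(1, 0) = 1  (base case)

1


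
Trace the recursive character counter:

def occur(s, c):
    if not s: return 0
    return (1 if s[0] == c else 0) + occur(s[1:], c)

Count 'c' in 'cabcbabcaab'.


s[0]='c' == 'c' -> 1
s[0]='a' != 'c' -> 0
s[0]='b' != 'c' -> 0
s[0]='c' == 'c' -> 1
s[0]='b' != 'c' -> 0
s[0]='a' != 'c' -> 0
s[0]='b' != 'c' -> 0
s[0]='c' == 'c' -> 1
s[0]='a' != 'c' -> 0
s[0]='a' != 'c' -> 0
s[0]='b' != 'c' -> 0
Sum: 1 + 0 + 0 + 1 + 0 + 0 + 0 + 1 + 0 + 0 + 0 = 3

3


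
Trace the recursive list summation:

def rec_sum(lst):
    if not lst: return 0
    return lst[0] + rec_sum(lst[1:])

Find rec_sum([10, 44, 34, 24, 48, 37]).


rec_sum([10, 44, 34, 24, 48, 37]) = 10 + rec_sum([44, 34, 24, 48, 37])
rec_sum([44, 34, 24, 48, 37]) = 44 + rec_sum([34, 24, 48, 37])
rec_sum([34, 24, 48, 37]) = 34 + rec_sum([24, 48, 37])
rec_sum([24, 48, 37]) = 24 + rec_sum([48, 37])
rec_sum([48, 37]) = 48 + rec_sum([37])
rec_sum([37]) = 37 + rec_sum([])
rec_sum([]) = 0  (base case)
Total: 10 + 44 + 34 + 24 + 48 + 37 + 0 = 197

197


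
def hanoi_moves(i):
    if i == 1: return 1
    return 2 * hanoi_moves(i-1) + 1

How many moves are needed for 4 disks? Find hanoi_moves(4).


hanoi_moves(4) = 2 * hanoi_moves(3) + 1
hanoi_moves(3) = 2 * hanoi_moves(2) + 1
hanoi_moves(2) = 2 * hanoi_moves(1) + 1
hanoi_moves(1) = 1  (base case)
hanoi_moves(2) = 2 * 1 + 1 = 3
hanoi_moves(3) = 2 * 3 + 1 = 7
hanoi_moves(4) = 2 * 7 + 1 = 15

15


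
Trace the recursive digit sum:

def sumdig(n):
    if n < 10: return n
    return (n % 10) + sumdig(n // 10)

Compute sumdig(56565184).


sumdig(56565184) = 4 + sumdig(5656518)
sumdig(5656518) = 8 + sumdig(565651)
sumdig(565651) = 1 + sumdig(56565)
sumdig(56565) = 5 + sumdig(5656)
sumdig(5656) = 6 + sumdig(565)
sumdig(565) = 5 + sumdig(56)
sumdig(56) = 6 + sumdig(5)
sumdig(5) = 5  (base case)
Total: 4 + 8 + 1 + 5 + 6 + 5 + 6 + 5 = 40

40


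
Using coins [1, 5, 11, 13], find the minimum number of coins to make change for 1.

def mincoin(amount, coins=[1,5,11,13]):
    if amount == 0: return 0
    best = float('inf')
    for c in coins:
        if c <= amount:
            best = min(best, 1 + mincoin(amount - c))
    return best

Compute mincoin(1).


Building up with DP:
mincoin(0) = 0
mincoin(1) = min(1+mincoin(0)=1+0=1) = 1

1


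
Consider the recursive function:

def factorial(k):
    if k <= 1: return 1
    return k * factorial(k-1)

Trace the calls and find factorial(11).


factorial(11)
= 11 * factorial(10)
= 11 * 10 * factorial(9)
= 11 * 10 * 9 * factorial(8)
= 11 * 10 * 9 * 8 * factorial(7)
= 11 * 10 * 9 * 8 * 7 * factorial(6)
= 11 * 10 * 9 * 8 * 7 * 6 * factorial(5)
= 11 * 10 * 9 * 8 * 7 * 6 * 5 * factorial(4)
= 11 * 10 * 9 * 8 * 7 * 6 * 5 * 4 * factorial(3)
= 11 * 10 * 9 * 8 * 7 * 6 * 5 * 4 * 3 * factorial(2)
= 11 * 10 * 9 * 8 * 7 * 6 * 5 * 4 * 3 * 2 * factorial(1)
= 11 * 10 * 9 * 8 * 7 * 6 * 5 * 4 * 3 * 2 * 1
= 39916800

39916800


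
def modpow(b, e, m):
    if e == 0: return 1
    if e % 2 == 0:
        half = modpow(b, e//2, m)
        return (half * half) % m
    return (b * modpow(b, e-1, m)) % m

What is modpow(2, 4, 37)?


modpow(2, 4, 37): e is even, compute modpow(2, 2, 37)
  modpow(2, 2, 37): e is even, compute modpow(2, 1, 37)
    modpow(2, 1, 37): e is odd, compute modpow(2, 0, 37)
      modpow(2, 0, 37) = 1
    (2 * 1) % 37 = 2
  half=2, (2*2) % 37 = 4
half=4, (4*4) % 37 = 16

16


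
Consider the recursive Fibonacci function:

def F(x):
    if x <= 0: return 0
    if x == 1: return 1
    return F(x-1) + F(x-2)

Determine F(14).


Computing F(14) bottom-up:
F(0) = 0
F(1) = 1
F(2) = F(1) + F(0) = 1 + 0 = 1
F(3) = F(2) + F(1) = 1 + 1 = 2
F(4) = F(3) + F(2) = 2 + 1 = 3
F(5) = F(4) + F(3) = 3 + 2 = 5
F(6) = F(5) + F(4) = 5 + 3 = 8
F(7) = F(6) + F(5) = 8 + 5 = 13
F(8) = F(7) + F(6) = 13 + 8 = 21
F(9) = F(8) + F(7) = 21 + 13 = 34
F(10) = F(9) + F(8) = 34 + 21 = 55
F(11) = F(10) + F(9) = 55 + 34 = 89
F(12) = F(11) + F(10) = 89 + 55 = 144
F(13) = F(12) + F(11) = 144 + 89 = 233
F(14) = F(13) + F(12) = 233 + 144 = 377

377


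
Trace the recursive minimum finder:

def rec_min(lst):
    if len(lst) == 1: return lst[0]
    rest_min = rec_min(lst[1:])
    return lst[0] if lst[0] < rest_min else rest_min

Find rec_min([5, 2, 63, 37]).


rec_min([5, 2, 63, 37]): compare 5 with rec_min([2, 63, 37])
rec_min([2, 63, 37]): compare 2 with rec_min([63, 37])
rec_min([63, 37]): compare 63 with rec_min([37])
rec_min([37]) = 37  (base case)
Compare 63 with 37 -> 37
Compare 2 with 37 -> 2
Compare 5 with 2 -> 2

2


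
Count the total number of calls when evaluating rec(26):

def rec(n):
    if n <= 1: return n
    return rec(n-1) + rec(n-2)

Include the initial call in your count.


Let C(n) = total calls for rec(n)
C(0) = 1, C(1) = 1
C(2) = 1 + C(1) + C(0) = 1 + 1 + 1 = 3
C(3) = 1 + C(2) + C(1) = 1 + 3 + 1 = 5
C(4) = 1 + C(3) + C(2) = 1 + 5 + 3 = 9
C(5) = 1 + C(4) + C(3) = 1 + 9 + 5 = 15
C(6) = 1 + C(5) + C(4) = 1 + 15 + 9 = 25
C(7) = 1 + C(6) + C(5) = 1 + 25 + 15 = 41
C(8) = 1 + C(7) + C(6) = 1 + 41 + 25 = 67
C(9) = 1 + C(8) + C(7) = 1 + 67 + 41 = 109
C(10) = 1 + C(9) + C(8) = 1 + 109 + 67 = 177
C(11) = 1 + C(10) + C(9) = 1 + 177 + 109 = 287
C(12) = 1 + C(11) + C(10) = 1 + 287 + 177 = 465
C(13) = 1 + C(12) + C(11) = 1 + 465 + 287 = 753
C(14) = 1 + C(13) + C(12) = 1 + 753 + 465 = 1219
C(15) = 1 + C(14) + C(13) = 1 + 1219 + 753 = 1973
C(16) = 1 + C(15) + C(14) = 1 + 1973 + 1219 = 3193
C(17) = 1 + C(16) + C(15) = 1 + 3193 + 1973 = 5167
C(18) = 1 + C(17) + C(16) = 1 + 5167 + 3193 = 8361
C(19) = 1 + C(18) + C(17) = 1 + 8361 + 5167 = 13529
C(20) = 1 + C(19) + C(18) = 1 + 13529 + 8361 = 21891
C(21) = 1 + C(20) + C(19) = 1 + 21891 + 13529 = 35421
C(22) = 1 + C(21) + C(20) = 1 + 35421 + 21891 = 57313
C(23) = 1 + C(22) + C(21) = 1 + 57313 + 35421 = 92735
C(24) = 1 + C(23) + C(22) = 1 + 92735 + 57313 = 150049
C(25) = 1 + C(24) + C(23) = 1 + 150049 + 92735 = 242785
C(26) = 1 + C(25) + C(24) = 1 + 242785 + 150049 = 392835

392835


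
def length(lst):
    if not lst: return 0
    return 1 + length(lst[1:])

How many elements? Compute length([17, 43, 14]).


length([17, 43, 14]) = 1 + length([43, 14])
length([43, 14]) = 1 + length([14])
length([14]) = 1 + length([])
length([]) = 0  (base case)
Unwinding: 1 + 1 + 1 + 0 = 3

3


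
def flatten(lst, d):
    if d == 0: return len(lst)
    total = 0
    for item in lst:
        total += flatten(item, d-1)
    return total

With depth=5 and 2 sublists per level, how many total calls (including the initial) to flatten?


At depth 0 (root): 1 call
At depth 1: each of 1 parents calls flatten on 2 children = 2 calls
At depth 2: each of 2 parents calls flatten on 2 children = 4 calls
At depth 3: each of 4 parents calls flatten on 2 children = 8 calls
At depth 4: each of 8 parents calls flatten on 2 children = 16 calls
At depth 5: each of 16 parents calls flatten on 2 children = 32 calls
Total: 1 + 2 + 4 + 8 + 16 + 32 = 63

63


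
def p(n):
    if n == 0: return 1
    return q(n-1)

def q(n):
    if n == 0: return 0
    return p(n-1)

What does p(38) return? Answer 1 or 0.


p(38) = q(37)
q(37) = p(36)
p(36) = q(35)
q(35) = p(34)
p(34) = q(33)
q(33) = p(32)
p(32) = q(31)
q(31) = p(30)
p(30) = q(29)
q(29) = p(28)
p(28) = q(27)
q(27) = p(26)
p(26) = q(25)
q(25) = p(24)
p(24) = q(23)
q(23) = p(22)
p(22) = q(21)
q(21) = p(20)
p(20) = q(19)
q(19) = p(18)
p(18) = q(17)
q(17) = p(16)
p(16) = q(15)
q(15) = p(14)
p(14) = q(13)
q(13) = p(12)
p(12) = q(11)
q(11) = p(10)
p(10) = q(9)
q(9) = p(8)
p(8) = q(7)
q(7) = p(6)
p(6) = q(5)
q(5) = p(4)
p(4) = q(3)
q(3) = p(2)
p(2) = q(1)
q(1) = p(0)
p(0) = 1  (base case)
Result: 1

1


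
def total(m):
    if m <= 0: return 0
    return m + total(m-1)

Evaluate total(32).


total(32)
= 32 + 31 + 30 + 29 + 28 + 27 + 26 + 25 + 24 + 23 + 22 + 21 + 20 + 19 + 18 + 17 + 16 + 15 + 14 + 13 + 12 + 11 + 10 + 9 + 8 + 7 + 6 + 5 + 4 + 3 + 2 + 1 + total(0)
= 32 + 31 + 30 + 29 + 28 + 27 + 26 + 25 + 24 + 23 + 22 + 21 + 20 + 19 + 18 + 17 + 16 + 15 + 14 + 13 + 12 + 11 + 10 + 9 + 8 + 7 + 6 + 5 + 4 + 3 + 2 + 1 + 0
= 528

528


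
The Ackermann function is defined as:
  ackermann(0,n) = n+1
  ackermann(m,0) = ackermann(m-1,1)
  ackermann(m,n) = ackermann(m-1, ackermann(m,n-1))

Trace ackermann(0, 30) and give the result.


ackermann(0, 30) = 31
Result: ackermann(0, 30) = 31

31


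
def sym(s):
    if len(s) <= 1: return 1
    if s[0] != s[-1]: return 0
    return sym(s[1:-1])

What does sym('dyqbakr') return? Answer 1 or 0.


sym('dyqbakr'): s[0]='d' != s[-1]='r' -> return 0
Result: 0 (not a palindrome)

0


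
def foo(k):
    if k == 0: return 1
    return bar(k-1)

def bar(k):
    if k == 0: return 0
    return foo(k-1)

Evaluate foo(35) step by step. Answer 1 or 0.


foo(35) = bar(34)
bar(34) = foo(33)
foo(33) = bar(32)
bar(32) = foo(31)
foo(31) = bar(30)
bar(30) = foo(29)
foo(29) = bar(28)
bar(28) = foo(27)
foo(27) = bar(26)
bar(26) = foo(25)
foo(25) = bar(24)
bar(24) = foo(23)
foo(23) = bar(22)
bar(22) = foo(21)
foo(21) = bar(20)
bar(20) = foo(19)
foo(19) = bar(18)
bar(18) = foo(17)
foo(17) = bar(16)
bar(16) = foo(15)
foo(15) = bar(14)
bar(14) = foo(13)
foo(13) = bar(12)
bar(12) = foo(11)
foo(11) = bar(10)
bar(10) = foo(9)
foo(9) = bar(8)
bar(8) = foo(7)
foo(7) = bar(6)
bar(6) = foo(5)
foo(5) = bar(4)
bar(4) = foo(3)
foo(3) = bar(2)
bar(2) = foo(1)
foo(1) = bar(0)
bar(0) = 0  (base case)
Result: 0

0


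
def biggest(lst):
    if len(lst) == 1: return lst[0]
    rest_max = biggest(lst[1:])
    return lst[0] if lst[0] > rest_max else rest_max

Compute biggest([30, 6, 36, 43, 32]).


biggest([30, 6, 36, 43, 32]): compare 30 with biggest([6, 36, 43, 32])
biggest([6, 36, 43, 32]): compare 6 with biggest([36, 43, 32])
biggest([36, 43, 32]): compare 36 with biggest([43, 32])
biggest([43, 32]): compare 43 with biggest([32])
biggest([32]) = 32  (base case)
Compare 43 with 32 -> 43
Compare 36 with 43 -> 43
Compare 6 with 43 -> 43
Compare 30 with 43 -> 43

43


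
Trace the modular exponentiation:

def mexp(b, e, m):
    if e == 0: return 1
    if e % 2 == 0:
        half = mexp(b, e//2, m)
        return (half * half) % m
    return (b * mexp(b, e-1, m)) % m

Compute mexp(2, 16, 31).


mexp(2, 16, 31): e is even, compute mexp(2, 8, 31)
  mexp(2, 8, 31): e is even, compute mexp(2, 4, 31)
    mexp(2, 4, 31): e is even, compute mexp(2, 2, 31)
      mexp(2, 2, 31): e is even, compute mexp(2, 1, 31)
        mexp(2, 1, 31): e is odd, compute mexp(2, 0, 31)
          mexp(2, 0, 31) = 1
        (2 * 1) % 31 = 2
      half=2, (2*2) % 31 = 4
    half=4, (4*4) % 31 = 16
  half=16, (16*16) % 31 = 8
half=8, (8*8) % 31 = 2

2


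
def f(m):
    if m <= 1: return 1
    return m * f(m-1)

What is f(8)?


f(8)
= 8 * f(7)
= 8 * 7 * f(6)
= 8 * 7 * 6 * f(5)
= 8 * 7 * 6 * 5 * f(4)
= 8 * 7 * 6 * 5 * 4 * f(3)
= 8 * 7 * 6 * 5 * 4 * 3 * f(2)
= 8 * 7 * 6 * 5 * 4 * 3 * 2 * f(1)
= 8 * 7 * 6 * 5 * 4 * 3 * 2 * 1
= 40320

40320


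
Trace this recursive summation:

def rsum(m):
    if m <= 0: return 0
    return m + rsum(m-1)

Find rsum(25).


rsum(25)
= 25 + 24 + 23 + 22 + 21 + 20 + 19 + 18 + 17 + 16 + 15 + 14 + 13 + 12 + 11 + 10 + 9 + 8 + 7 + 6 + 5 + 4 + 3 + 2 + 1 + rsum(0)
= 25 + 24 + 23 + 22 + 21 + 20 + 19 + 18 + 17 + 16 + 15 + 14 + 13 + 12 + 11 + 10 + 9 + 8 + 7 + 6 + 5 + 4 + 3 + 2 + 1 + 0
= 325

325


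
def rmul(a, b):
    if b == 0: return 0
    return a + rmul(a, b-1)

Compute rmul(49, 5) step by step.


rmul(49, 5) = 49 + rmul(49, 4)
rmul(49, 4) = 49 + rmul(49, 3)
rmul(49, 3) = 49 + rmul(49, 2)
rmul(49, 2) = 49 + rmul(49, 1)
rmul(49, 1) = 49 + rmul(49, 0)
rmul(49, 0) = 0  (base case)
Total: 49 + 49 + 49 + 49 + 49 + 0 = 245

245


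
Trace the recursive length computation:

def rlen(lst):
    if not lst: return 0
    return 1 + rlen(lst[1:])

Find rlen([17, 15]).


rlen([17, 15]) = 1 + rlen([15])
rlen([15]) = 1 + rlen([])
rlen([]) = 0  (base case)
Unwinding: 1 + 1 + 0 = 2

2


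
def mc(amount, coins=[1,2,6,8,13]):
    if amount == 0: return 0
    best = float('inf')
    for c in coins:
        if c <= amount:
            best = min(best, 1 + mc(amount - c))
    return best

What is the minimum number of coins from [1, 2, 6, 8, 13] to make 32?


Building up with DP:
mc(0) = 0
mc(1) = min(1+mc(0)=1+0=1) = 1
mc(2) = min(1+mc(1)=1+1=2, 1+mc(0)=1+0=1) = 1
mc(3) = min(1+mc(2)=1+1=2, 1+mc(1)=1+1=2) = 2
mc(4) = min(1+mc(3)=1+2=3, 1+mc(2)=1+1=2) = 2
mc(5) = min(1+mc(4)=1+2=3, 1+mc(3)=1+2=3) = 3
mc(6) = min(1+mc(5)=1+3=4, 1+mc(4)=1+2=3, 1+mc(0)=1+0=1) = 1
mc(7) = min(1+mc(6)=1+1=2, 1+mc(5)=1+3=4, 1+mc(1)=1+1=2) = 2
mc(8) = min(1+mc(7)=1+2=3, 1+mc(6)=1+1=2, 1+mc(2)=1+1=2, 1+mc(0)=1+0=1) = 1
mc(9) = min(1+mc(8)=1+1=2, 1+mc(7)=1+2=3, 1+mc(3)=1+2=3, 1+mc(1)=1+1=2) = 2
mc(10) = min(1+mc(9)=1+2=3, 1+mc(8)=1+1=2, 1+mc(4)=1+2=3, 1+mc(2)=1+1=2) = 2
mc(11) = min(1+mc(10)=1+2=3, 1+mc(9)=1+2=3, 1+mc(5)=1+3=4, 1+mc(3)=1+2=3) = 3
mc(12) = min(1+mc(11)=1+3=4, 1+mc(10)=1+2=3, 1+mc(6)=1+1=2, 1+mc(4)=1+2=3) = 2
mc(13) = min(1+mc(12)=1+2=3, 1+mc(11)=1+3=4, 1+mc(7)=1+2=3, 1+mc(5)=1+3=4, 1+mc(0)=1+0=1) = 1
mc(14) = min(1+mc(13)=1+1=2, 1+mc(12)=1+2=3, 1+mc(8)=1+1=2, 1+mc(6)=1+1=2, 1+mc(1)=1+1=2) = 2
mc(15) = min(1+mc(14)=1+2=3, 1+mc(13)=1+1=2, 1+mc(9)=1+2=3, 1+mc(7)=1+2=3, 1+mc(2)=1+1=2) = 2
mc(16) = min(1+mc(15)=1+2=3, 1+mc(14)=1+2=3, 1+mc(10)=1+2=3, 1+mc(8)=1+1=2, 1+mc(3)=1+2=3) = 2
mc(17) = min(1+mc(16)=1+2=3, 1+mc(15)=1+2=3, 1+mc(11)=1+3=4, 1+mc(9)=1+2=3, 1+mc(4)=1+2=3) = 3
mc(18) = min(1+mc(17)=1+3=4, 1+mc(16)=1+2=3, 1+mc(12)=1+2=3, 1+mc(10)=1+2=3, 1+mc(5)=1+3=4) = 3
mc(19) = min(1+mc(18)=1+3=4, 1+mc(17)=1+3=4, 1+mc(13)=1+1=2, 1+mc(11)=1+3=4, 1+mc(6)=1+1=2) = 2
mc(20) = min(1+mc(19)=1+2=3, 1+mc(18)=1+3=4, 1+mc(14)=1+2=3, 1+mc(12)=1+2=3, 1+mc(7)=1+2=3) = 3
mc(21) = min(1+mc(20)=1+3=4, 1+mc(19)=1+2=3, 1+mc(15)=1+2=3, 1+mc(13)=1+1=2, 1+mc(8)=1+1=2) = 2
mc(22) = min(1+mc(21)=1+2=3, 1+mc(20)=1+3=4, 1+mc(16)=1+2=3, 1+mc(14)=1+2=3, 1+mc(9)=1+2=3) = 3
mc(23) = min(1+mc(22)=1+3=4, 1+mc(21)=1+2=3, 1+mc(17)=1+3=4, 1+mc(15)=1+2=3, 1+mc(10)=1+2=3) = 3
mc(24) = min(1+mc(23)=1+3=4, 1+mc(22)=1+3=4, 1+mc(18)=1+3=4, 1+mc(16)=1+2=3, 1+mc(11)=1+3=4) = 3
mc(25) = min(1+mc(24)=1+3=4, 1+mc(23)=1+3=4, 1+mc(19)=1+2=3, 1+mc(17)=1+3=4, 1+mc(12)=1+2=3) = 3
mc(26) = min(1+mc(25)=1+3=4, 1+mc(24)=1+3=4, 1+mc(20)=1+3=4, 1+mc(18)=1+3=4, 1+mc(13)=1+1=2) = 2
mc(27) = min(1+mc(26)=1+2=3, 1+mc(25)=1+3=4, 1+mc(21)=1+2=3, 1+mc(19)=1+2=3, 1+mc(14)=1+2=3) = 3
mc(28) = min(1+mc(27)=1+3=4, 1+mc(26)=1+2=3, 1+mc(22)=1+3=4, 1+mc(20)=1+3=4, 1+mc(15)=1+2=3) = 3
mc(29) = min(1+mc(28)=1+3=4, 1+mc(27)=1+3=4, 1+mc(23)=1+3=4, 1+mc(21)=1+2=3, 1+mc(16)=1+2=3) = 3
mc(30) = min(1+mc(29)=1+3=4, 1+mc(28)=1+3=4, 1+mc(24)=1+3=4, 1+mc(22)=1+3=4, 1+mc(17)=1+3=4) = 4
mc(31) = min(1+mc(30)=1+4=5, 1+mc(29)=1+3=4, 1+mc(25)=1+3=4, 1+mc(23)=1+3=4, 1+mc(18)=1+3=4) = 4
mc(32) = min(1+mc(31)=1+4=5, 1+mc(30)=1+4=5, 1+mc(26)=1+2=3, 1+mc(24)=1+3=4, 1+mc(19)=1+2=3) = 3

3


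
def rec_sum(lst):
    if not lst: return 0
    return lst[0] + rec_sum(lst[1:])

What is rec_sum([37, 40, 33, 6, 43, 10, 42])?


rec_sum([37, 40, 33, 6, 43, 10, 42]) = 37 + rec_sum([40, 33, 6, 43, 10, 42])
rec_sum([40, 33, 6, 43, 10, 42]) = 40 + rec_sum([33, 6, 43, 10, 42])
rec_sum([33, 6, 43, 10, 42]) = 33 + rec_sum([6, 43, 10, 42])
rec_sum([6, 43, 10, 42]) = 6 + rec_sum([43, 10, 42])
rec_sum([43, 10, 42]) = 43 + rec_sum([10, 42])
rec_sum([10, 42]) = 10 + rec_sum([42])
rec_sum([42]) = 42 + rec_sum([])
rec_sum([]) = 0  (base case)
Total: 37 + 40 + 33 + 6 + 43 + 10 + 42 + 0 = 211

211


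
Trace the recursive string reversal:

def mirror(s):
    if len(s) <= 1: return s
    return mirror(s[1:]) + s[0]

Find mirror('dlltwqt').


mirror('dlltwqt') = mirror('lltwqt') + 'd'
mirror('lltwqt') = mirror('ltwqt') + 'l'
mirror('ltwqt') = mirror('twqt') + 'l'
mirror('twqt') = mirror('wqt') + 't'
mirror('wqt') = mirror('qt') + 'w'
mirror('qt') = mirror('t') + 'q'
mirror('t') = 't'  (base case)
Concatenating: 't' + 'q' + 'w' + 't' + 'l' + 'l' + 'd' = 'tqwtlld'

tqwtlld


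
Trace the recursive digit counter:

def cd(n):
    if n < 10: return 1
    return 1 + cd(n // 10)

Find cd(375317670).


cd(375317670) = 1 + cd(37531767)
cd(37531767) = 1 + cd(3753176)
cd(3753176) = 1 + cd(375317)
cd(375317) = 1 + cd(37531)
cd(37531) = 1 + cd(3753)
cd(3753) = 1 + cd(375)
cd(375) = 1 + cd(37)
cd(37) = 1 + cd(3)
cd(3) = 1  (base case: 3 < 10)
Unwinding: 1 + 1 + 1 + 1 + 1 + 1 + 1 + 1 + 1 = 9

9


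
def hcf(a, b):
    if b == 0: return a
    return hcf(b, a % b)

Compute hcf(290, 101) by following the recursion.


hcf(290, 101) = hcf(101, 88)
hcf(101, 88) = hcf(88, 13)
hcf(88, 13) = hcf(13, 10)
hcf(13, 10) = hcf(10, 3)
hcf(10, 3) = hcf(3, 1)
hcf(3, 1) = hcf(1, 0)
hcf(1, 0) = 1  (base case)

1


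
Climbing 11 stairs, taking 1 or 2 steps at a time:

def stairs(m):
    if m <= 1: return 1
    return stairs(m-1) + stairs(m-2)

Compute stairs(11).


Building up from base cases:
stairs(0) = 1
stairs(1) = 1
stairs(2) = stairs(1) + stairs(0) = 1 + 1 = 2
stairs(3) = stairs(2) + stairs(1) = 2 + 1 = 3
stairs(4) = stairs(3) + stairs(2) = 3 + 2 = 5
stairs(5) = stairs(4) + stairs(3) = 5 + 3 = 8
stairs(6) = stairs(5) + stairs(4) = 8 + 5 = 13
stairs(7) = stairs(6) + stairs(5) = 13 + 8 = 21
stairs(8) = stairs(7) + stairs(6) = 21 + 13 = 34
stairs(9) = stairs(8) + stairs(7) = 34 + 21 = 55
stairs(10) = stairs(9) + stairs(8) = 55 + 34 = 89
stairs(11) = stairs(10) + stairs(9) = 89 + 55 = 144

144


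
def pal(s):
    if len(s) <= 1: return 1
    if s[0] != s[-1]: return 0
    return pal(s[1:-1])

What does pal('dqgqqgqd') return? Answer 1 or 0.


pal('dqgqqgqd'): s[0]='d' == s[-1]='d' -> check pal('qgqqgq')
pal('qgqqgq'): s[0]='q' == s[-1]='q' -> check pal('gqqg')
pal('gqqg'): s[0]='g' == s[-1]='g' -> check pal('qq')
pal('qq'): s[0]='q' == s[-1]='q' -> check pal('')
pal(''): len <= 1 -> return 1  (base case)
Result: 1 (palindrome)

1


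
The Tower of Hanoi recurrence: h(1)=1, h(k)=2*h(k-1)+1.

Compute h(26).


h(26) = 2 * h(25) + 1
h(25) = 2 * h(24) + 1
h(24) = 2 * h(23) + 1
h(23) = 2 * h(22) + 1
h(22) = 2 * h(21) + 1
h(21) = 2 * h(20) + 1
h(20) = 2 * h(19) + 1
h(19) = 2 * h(18) + 1
h(18) = 2 * h(17) + 1
h(17) = 2 * h(16) + 1
h(16) = 2 * h(15) + 1
h(15) = 2 * h(14) + 1
h(14) = 2 * h(13) + 1
h(13) = 2 * h(12) + 1
h(12) = 2 * h(11) + 1
h(11) = 2 * h(10) + 1
h(10) = 2 * h(9) + 1
h(9) = 2 * h(8) + 1
h(8) = 2 * h(7) + 1
h(7) = 2 * h(6) + 1
h(6) = 2 * h(5) + 1
h(5) = 2 * h(4) + 1
h(4) = 2 * h(3) + 1
h(3) = 2 * h(2) + 1
h(2) = 2 * h(1) + 1
h(1) = 1  (base case)
h(2) = 2 * 1 + 1 = 3
h(3) = 2 * 3 + 1 = 7
h(4) = 2 * 7 + 1 = 15
h(5) = 2 * 15 + 1 = 31
h(6) = 2 * 31 + 1 = 63
h(7) = 2 * 63 + 1 = 127
h(8) = 2 * 127 + 1 = 255
h(9) = 2 * 255 + 1 = 511
h(10) = 2 * 511 + 1 = 1023
h(11) = 2 * 1023 + 1 = 2047
h(12) = 2 * 2047 + 1 = 4095
h(13) = 2 * 4095 + 1 = 8191
h(14) = 2 * 8191 + 1 = 16383
h(15) = 2 * 16383 + 1 = 32767
h(16) = 2 * 32767 + 1 = 65535
h(17) = 2 * 65535 + 1 = 131071
h(18) = 2 * 131071 + 1 = 262143
h(19) = 2 * 262143 + 1 = 524287
h(20) = 2 * 524287 + 1 = 1048575
h(21) = 2 * 1048575 + 1 = 2097151
h(22) = 2 * 2097151 + 1 = 4194303
h(23) = 2 * 4194303 + 1 = 8388607
h(24) = 2 * 8388607 + 1 = 16777215
h(25) = 2 * 16777215 + 1 = 33554431
h(26) = 2 * 33554431 + 1 = 67108863

67108863


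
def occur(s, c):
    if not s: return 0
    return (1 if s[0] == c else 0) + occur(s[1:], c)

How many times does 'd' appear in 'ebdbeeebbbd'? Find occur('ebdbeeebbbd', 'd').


s[0]='e' != 'd' -> 0
s[0]='b' != 'd' -> 0
s[0]='d' == 'd' -> 1
s[0]='b' != 'd' -> 0
s[0]='e' != 'd' -> 0
s[0]='e' != 'd' -> 0
s[0]='e' != 'd' -> 0
s[0]='b' != 'd' -> 0
s[0]='b' != 'd' -> 0
s[0]='b' != 'd' -> 0
s[0]='d' == 'd' -> 1
Sum: 0 + 0 + 1 + 0 + 0 + 0 + 0 + 0 + 0 + 0 + 1 = 2

2


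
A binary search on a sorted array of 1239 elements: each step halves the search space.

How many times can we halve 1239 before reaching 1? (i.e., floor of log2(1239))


1239 / 2 = 619
619 / 2 = 309
309 / 2 = 154
154 / 2 = 77
77 / 2 = 38
38 / 2 = 19
19 / 2 = 9
9 / 2 = 4
4 / 2 = 2
2 / 2 = 1
Reached 1 after 10 halvings

10


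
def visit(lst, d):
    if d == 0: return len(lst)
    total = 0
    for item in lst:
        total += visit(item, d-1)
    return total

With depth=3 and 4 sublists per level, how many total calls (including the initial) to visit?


At depth 0 (root): 1 call
At depth 1: each of 1 parents calls visit on 4 children = 4 calls
At depth 2: each of 4 parents calls visit on 4 children = 16 calls
At depth 3: each of 16 parents calls visit on 4 children = 64 calls
Total: 1 + 4 + 16 + 64 = 85

85


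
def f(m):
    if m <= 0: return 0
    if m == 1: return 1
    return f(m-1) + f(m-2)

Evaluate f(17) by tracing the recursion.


Computing f(17) bottom-up:
f(0) = 0
f(1) = 1
f(2) = f(1) + f(0) = 1 + 0 = 1
f(3) = f(2) + f(1) = 1 + 1 = 2
f(4) = f(3) + f(2) = 2 + 1 = 3
f(5) = f(4) + f(3) = 3 + 2 = 5
f(6) = f(5) + f(4) = 5 + 3 = 8
f(7) = f(6) + f(5) = 8 + 5 = 13
f(8) = f(7) + f(6) = 13 + 8 = 21
f(9) = f(8) + f(7) = 21 + 13 = 34
f(10) = f(9) + f(8) = 34 + 21 = 55
f(11) = f(10) + f(9) = 55 + 34 = 89
f(12) = f(11) + f(10) = 89 + 55 = 144
f(13) = f(12) + f(11) = 144 + 89 = 233
f(14) = f(13) + f(12) = 233 + 144 = 377
f(15) = f(14) + f(13) = 377 + 233 = 610
f(16) = f(15) + f(14) = 610 + 377 = 987
f(17) = f(16) + f(15) = 987 + 610 = 1597

1597


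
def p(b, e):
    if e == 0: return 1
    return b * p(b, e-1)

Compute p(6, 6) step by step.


p(6, 6)
= 6 * p(6, 5)
= 6 * 6 * p(6, 4)
= 6 * 6 * 6 * p(6, 3)
= 6 * 6 * 6 * 6 * p(6, 2)
= 6 * 6 * 6 * 6 * 6 * p(6, 1)
= 6 * 6 * 6 * 6 * 6 * 6 * p(6, 0)
= 6 * 6 * 6 * 6 * 6 * 6 * 1
= 46656

46656


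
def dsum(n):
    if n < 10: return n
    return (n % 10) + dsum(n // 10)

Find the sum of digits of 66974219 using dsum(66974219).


dsum(66974219) = 9 + dsum(6697421)
dsum(6697421) = 1 + dsum(669742)
dsum(669742) = 2 + dsum(66974)
dsum(66974) = 4 + dsum(6697)
dsum(6697) = 7 + dsum(669)
dsum(669) = 9 + dsum(66)
dsum(66) = 6 + dsum(6)
dsum(6) = 6  (base case)
Total: 9 + 1 + 2 + 4 + 7 + 9 + 6 + 6 = 44

44


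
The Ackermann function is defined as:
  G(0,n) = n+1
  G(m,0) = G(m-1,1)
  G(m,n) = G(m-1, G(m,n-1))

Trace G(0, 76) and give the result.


G(0, 76) = 77
Result: G(0, 76) = 77

77


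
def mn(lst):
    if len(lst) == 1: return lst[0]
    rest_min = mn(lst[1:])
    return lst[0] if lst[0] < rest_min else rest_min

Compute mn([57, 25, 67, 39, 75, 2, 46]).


mn([57, 25, 67, 39, 75, 2, 46]): compare 57 with mn([25, 67, 39, 75, 2, 46])
mn([25, 67, 39, 75, 2, 46]): compare 25 with mn([67, 39, 75, 2, 46])
mn([67, 39, 75, 2, 46]): compare 67 with mn([39, 75, 2, 46])
mn([39, 75, 2, 46]): compare 39 with mn([75, 2, 46])
mn([75, 2, 46]): compare 75 with mn([2, 46])
mn([2, 46]): compare 2 with mn([46])
mn([46]) = 46  (base case)
Compare 2 with 46 -> 2
Compare 75 with 2 -> 2
Compare 39 with 2 -> 2
Compare 67 with 2 -> 2
Compare 25 with 2 -> 2
Compare 57 with 2 -> 2

2


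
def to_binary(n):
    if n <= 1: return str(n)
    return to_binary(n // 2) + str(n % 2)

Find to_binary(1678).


to_binary(1678) = to_binary(839) + '0'
to_binary(839) = to_binary(419) + '1'
to_binary(419) = to_binary(209) + '1'
to_binary(209) = to_binary(104) + '1'
to_binary(104) = to_binary(52) + '0'
to_binary(52) = to_binary(26) + '0'
to_binary(26) = to_binary(13) + '0'
to_binary(13) = to_binary(6) + '1'
to_binary(6) = to_binary(3) + '0'
to_binary(3) = to_binary(1) + '1'
to_binary(1) = '1'  (base case)
Concatenating: '1' + '1' + '0' + '1' + '0' + '0' + '0' + '1' + '1' + '1' + '0' = '11010001110'

11010001110


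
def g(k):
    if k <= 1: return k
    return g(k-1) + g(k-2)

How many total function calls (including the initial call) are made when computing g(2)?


Let C(n) = total calls for g(n)
C(0) = 1, C(1) = 1
C(2) = 1 + C(1) + C(0) = 1 + 1 + 1 = 3

3


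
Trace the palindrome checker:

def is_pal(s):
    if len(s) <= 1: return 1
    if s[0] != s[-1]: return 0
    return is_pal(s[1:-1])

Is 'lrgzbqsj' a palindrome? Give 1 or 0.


is_pal('lrgzbqsj'): s[0]='l' != s[-1]='j' -> return 0
Result: 0 (not a palindrome)

0


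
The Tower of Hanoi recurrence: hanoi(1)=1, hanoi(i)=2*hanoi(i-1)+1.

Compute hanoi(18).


hanoi(18) = 2 * hanoi(17) + 1
hanoi(17) = 2 * hanoi(16) + 1
hanoi(16) = 2 * hanoi(15) + 1
hanoi(15) = 2 * hanoi(14) + 1
hanoi(14) = 2 * hanoi(13) + 1
hanoi(13) = 2 * hanoi(12) + 1
hanoi(12) = 2 * hanoi(11) + 1
hanoi(11) = 2 * hanoi(10) + 1
hanoi(10) = 2 * hanoi(9) + 1
hanoi(9) = 2 * hanoi(8) + 1
hanoi(8) = 2 * hanoi(7) + 1
hanoi(7) = 2 * hanoi(6) + 1
hanoi(6) = 2 * hanoi(5) + 1
hanoi(5) = 2 * hanoi(4) + 1
hanoi(4) = 2 * hanoi(3) + 1
hanoi(3) = 2 * hanoi(2) + 1
hanoi(2) = 2 * hanoi(1) + 1
hanoi(1) = 1  (base case)
hanoi(2) = 2 * 1 + 1 = 3
hanoi(3) = 2 * 3 + 1 = 7
hanoi(4) = 2 * 7 + 1 = 15
hanoi(5) = 2 * 15 + 1 = 31
hanoi(6) = 2 * 31 + 1 = 63
hanoi(7) = 2 * 63 + 1 = 127
hanoi(8) = 2 * 127 + 1 = 255
hanoi(9) = 2 * 255 + 1 = 511
hanoi(10) = 2 * 511 + 1 = 1023
hanoi(11) = 2 * 1023 + 1 = 2047
hanoi(12) = 2 * 2047 + 1 = 4095
hanoi(13) = 2 * 4095 + 1 = 8191
hanoi(14) = 2 * 8191 + 1 = 16383
hanoi(15) = 2 * 16383 + 1 = 32767
hanoi(16) = 2 * 32767 + 1 = 65535
hanoi(17) = 2 * 65535 + 1 = 131071
hanoi(18) = 2 * 131071 + 1 = 262143

262143


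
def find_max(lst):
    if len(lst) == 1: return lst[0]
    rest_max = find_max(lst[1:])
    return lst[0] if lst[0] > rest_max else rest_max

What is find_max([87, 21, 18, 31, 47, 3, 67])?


find_max([87, 21, 18, 31, 47, 3, 67]): compare 87 with find_max([21, 18, 31, 47, 3, 67])
find_max([21, 18, 31, 47, 3, 67]): compare 21 with find_max([18, 31, 47, 3, 67])
find_max([18, 31, 47, 3, 67]): compare 18 with find_max([31, 47, 3, 67])
find_max([31, 47, 3, 67]): compare 31 with find_max([47, 3, 67])
find_max([47, 3, 67]): compare 47 with find_max([3, 67])
find_max([3, 67]): compare 3 with find_max([67])
find_max([67]) = 67  (base case)
Compare 3 with 67 -> 67
Compare 47 with 67 -> 67
Compare 31 with 67 -> 67
Compare 18 with 67 -> 67
Compare 21 with 67 -> 67
Compare 87 with 67 -> 87

87


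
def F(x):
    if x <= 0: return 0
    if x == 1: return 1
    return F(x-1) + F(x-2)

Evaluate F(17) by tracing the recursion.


Computing F(17) bottom-up:
F(0) = 0
F(1) = 1
F(2) = F(1) + F(0) = 1 + 0 = 1
F(3) = F(2) + F(1) = 1 + 1 = 2
F(4) = F(3) + F(2) = 2 + 1 = 3
F(5) = F(4) + F(3) = 3 + 2 = 5
F(6) = F(5) + F(4) = 5 + 3 = 8
F(7) = F(6) + F(5) = 8 + 5 = 13
F(8) = F(7) + F(6) = 13 + 8 = 21
F(9) = F(8) + F(7) = 21 + 13 = 34
F(10) = F(9) + F(8) = 34 + 21 = 55
F(11) = F(10) + F(9) = 55 + 34 = 89
F(12) = F(11) + F(10) = 89 + 55 = 144
F(13) = F(12) + F(11) = 144 + 89 = 233
F(14) = F(13) + F(12) = 233 + 144 = 377
F(15) = F(14) + F(13) = 377 + 233 = 610
F(16) = F(15) + F(14) = 610 + 377 = 987
F(17) = F(16) + F(15) = 987 + 610 = 1597

1597


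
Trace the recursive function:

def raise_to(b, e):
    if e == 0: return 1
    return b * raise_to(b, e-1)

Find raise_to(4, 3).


raise_to(4, 3)
= 4 * raise_to(4, 2)
= 4 * 4 * raise_to(4, 1)
= 4 * 4 * 4 * raise_to(4, 0)
= 4 * 4 * 4 * 1
= 64

64


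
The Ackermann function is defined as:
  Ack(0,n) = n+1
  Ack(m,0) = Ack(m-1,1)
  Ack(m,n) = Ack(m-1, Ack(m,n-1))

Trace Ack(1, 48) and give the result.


Ack(1, 48) = Ack(0, Ack(1, 47))
  Ack(1, 47) = Ack(0, Ack(1, 46))
    Ack(1, 46) = Ack(0, Ack(1, 45))
      Ack(1, 45) = Ack(0, Ack(1, 44))
        Ack(1, 44) = Ack(0, Ack(1, 43))
          Ack(1, 43) = Ack(0, Ack(1, 42))
          Ack(1, 42) = Ack(0, Ack(1, 41))
          Ack(1, 41) = Ack(0, Ack(1, 40))
          Ack(1, 40) = Ack(0, Ack(1, 39))
          Ack(1, 39) = Ack(0, Ack(1, 38))
          Ack(1, 38) = Ack(0, Ack(1, 37))
          Ack(1, 37) = Ack(0, Ack(1, 36))
          Ack(1, 36) = Ack(0, Ack(1, 35))
          Ack(1, 35) = Ack(0, Ack(1, 34))
          Ack(1, 34) = Ack(0, Ack(1, 33))
          Ack(1, 33) = Ack(0, Ack(1, 32))
          Ack(1, 32) = Ack(0, Ack(1, 31))
          Ack(1, 31) = Ack(0, Ack(1, 30))
          Ack(1, 30) = Ack(0, Ack(1, 29))
          Ack(1, 29) = Ack(0, Ack(1, 28))
          Ack(1, 28) = Ack(0, Ack(1, 27))
          Ack(1, 27) = Ack(0, Ack(1, 26))
          Ack(1, 26) = Ack(0, Ack(1, 25))
          Ack(1, 25) = Ack(0, Ack(1, 24))
          Ack(1, 24) = Ack(0, Ack(1, 23))
... (trace truncated)
Result: Ack(1, 48) = 50

50


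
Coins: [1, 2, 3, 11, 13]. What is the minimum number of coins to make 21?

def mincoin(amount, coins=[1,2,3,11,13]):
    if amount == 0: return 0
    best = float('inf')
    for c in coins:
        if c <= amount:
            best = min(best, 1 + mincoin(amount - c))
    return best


Building up with DP:
mincoin(0) = 0
mincoin(1) = min(1+mincoin(0)=1+0=1) = 1
mincoin(2) = min(1+mincoin(1)=1+1=2, 1+mincoin(0)=1+0=1) = 1
mincoin(3) = min(1+mincoin(2)=1+1=2, 1+mincoin(1)=1+1=2, 1+mincoin(0)=1+0=1) = 1
mincoin(4) = min(1+mincoin(3)=1+1=2, 1+mincoin(2)=1+1=2, 1+mincoin(1)=1+1=2) = 2
mincoin(5) = min(1+mincoin(4)=1+2=3, 1+mincoin(3)=1+1=2, 1+mincoin(2)=1+1=2) = 2
mincoin(6) = min(1+mincoin(5)=1+2=3, 1+mincoin(4)=1+2=3, 1+mincoin(3)=1+1=2) = 2
mincoin(7) = min(1+mincoin(6)=1+2=3, 1+mincoin(5)=1+2=3, 1+mincoin(4)=1+2=3) = 3
mincoin(8) = min(1+mincoin(7)=1+3=4, 1+mincoin(6)=1+2=3, 1+mincoin(5)=1+2=3) = 3
mincoin(9) = min(1+mincoin(8)=1+3=4, 1+mincoin(7)=1+3=4, 1+mincoin(6)=1+2=3) = 3
mincoin(10) = min(1+mincoin(9)=1+3=4, 1+mincoin(8)=1+3=4, 1+mincoin(7)=1+3=4) = 4
mincoin(11) = min(1+mincoin(10)=1+4=5, 1+mincoin(9)=1+3=4, 1+mincoin(8)=1+3=4, 1+mincoin(0)=1+0=1) = 1
mincoin(12) = min(1+mincoin(11)=1+1=2, 1+mincoin(10)=1+4=5, 1+mincoin(9)=1+3=4, 1+mincoin(1)=1+1=2) = 2
mincoin(13) = min(1+mincoin(12)=1+2=3, 1+mincoin(11)=1+1=2, 1+mincoin(10)=1+4=5, 1+mincoin(2)=1+1=2, 1+mincoin(0)=1+0=1) = 1
mincoin(14) = min(1+mincoin(13)=1+1=2, 1+mincoin(12)=1+2=3, 1+mincoin(11)=1+1=2, 1+mincoin(3)=1+1=2, 1+mincoin(1)=1+1=2) = 2
mincoin(15) = min(1+mincoin(14)=1+2=3, 1+mincoin(13)=1+1=2, 1+mincoin(12)=1+2=3, 1+mincoin(4)=1+2=3, 1+mincoin(2)=1+1=2) = 2
mincoin(16) = min(1+mincoin(15)=1+2=3, 1+mincoin(14)=1+2=3, 1+mincoin(13)=1+1=2, 1+mincoin(5)=1+2=3, 1+mincoin(3)=1+1=2) = 2
mincoin(17) = min(1+mincoin(16)=1+2=3, 1+mincoin(15)=1+2=3, 1+mincoin(14)=1+2=3, 1+mincoin(6)=1+2=3, 1+mincoin(4)=1+2=3) = 3
mincoin(18) = min(1+mincoin(17)=1+3=4, 1+mincoin(16)=1+2=3, 1+mincoin(15)=1+2=3, 1+mincoin(7)=1+3=4, 1+mincoin(5)=1+2=3) = 3
mincoin(19) = min(1+mincoin(18)=1+3=4, 1+mincoin(17)=1+3=4, 1+mincoin(16)=1+2=3, 1+mincoin(8)=1+3=4, 1+mincoin(6)=1+2=3) = 3
mincoin(20) = min(1+mincoin(19)=1+3=4, 1+mincoin(18)=1+3=4, 1+mincoin(17)=1+3=4, 1+mincoin(9)=1+3=4, 1+mincoin(7)=1+3=4) = 4
mincoin(21) = min(1+mincoin(20)=1+4=5, 1+mincoin(19)=1+3=4, 1+mincoin(18)=1+3=4, 1+mincoin(10)=1+4=5, 1+mincoin(8)=1+3=4) = 4

4


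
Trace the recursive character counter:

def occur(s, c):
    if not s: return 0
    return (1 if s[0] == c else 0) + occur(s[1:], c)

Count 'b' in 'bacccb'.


s[0]='b' == 'b' -> 1
s[0]='a' != 'b' -> 0
s[0]='c' != 'b' -> 0
s[0]='c' != 'b' -> 0
s[0]='c' != 'b' -> 0
s[0]='b' == 'b' -> 1
Sum: 1 + 0 + 0 + 0 + 0 + 1 = 2

2


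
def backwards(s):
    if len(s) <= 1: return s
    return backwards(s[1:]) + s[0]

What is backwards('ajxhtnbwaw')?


backwards('ajxhtnbwaw') = backwards('jxhtnbwaw') + 'a'
backwards('jxhtnbwaw') = backwards('xhtnbwaw') + 'j'
backwards('xhtnbwaw') = backwards('htnbwaw') + 'x'
backwards('htnbwaw') = backwards('tnbwaw') + 'h'
backwards('tnbwaw') = backwards('nbwaw') + 't'
backwards('nbwaw') = backwards('bwaw') + 'n'
backwards('bwaw') = backwards('waw') + 'b'
backwards('waw') = backwards('aw') + 'w'
backwards('aw') = backwards('w') + 'a'
backwards('w') = 'w'  (base case)
Concatenating: 'w' + 'a' + 'w' + 'b' + 'n' + 't' + 'h' + 'x' + 'j' + 'a' = 'wawbnthxja'

wawbnthxja


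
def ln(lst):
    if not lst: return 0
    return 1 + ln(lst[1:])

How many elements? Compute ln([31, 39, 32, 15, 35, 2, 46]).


ln([31, 39, 32, 15, 35, 2, 46]) = 1 + ln([39, 32, 15, 35, 2, 46])
ln([39, 32, 15, 35, 2, 46]) = 1 + ln([32, 15, 35, 2, 46])
ln([32, 15, 35, 2, 46]) = 1 + ln([15, 35, 2, 46])
ln([15, 35, 2, 46]) = 1 + ln([35, 2, 46])
ln([35, 2, 46]) = 1 + ln([2, 46])
ln([2, 46]) = 1 + ln([46])
ln([46]) = 1 + ln([])
ln([]) = 0  (base case)
Unwinding: 1 + 1 + 1 + 1 + 1 + 1 + 1 + 0 = 7

7


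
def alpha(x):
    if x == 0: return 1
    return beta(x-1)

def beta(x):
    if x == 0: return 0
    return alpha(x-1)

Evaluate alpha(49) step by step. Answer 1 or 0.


alpha(49) = beta(48)
beta(48) = alpha(47)
alpha(47) = beta(46)
beta(46) = alpha(45)
alpha(45) = beta(44)
beta(44) = alpha(43)
alpha(43) = beta(42)
beta(42) = alpha(41)
alpha(41) = beta(40)
beta(40) = alpha(39)
alpha(39) = beta(38)
beta(38) = alpha(37)
alpha(37) = beta(36)
beta(36) = alpha(35)
alpha(35) = beta(34)
beta(34) = alpha(33)
alpha(33) = beta(32)
beta(32) = alpha(31)
alpha(31) = beta(30)
beta(30) = alpha(29)
alpha(29) = beta(28)
beta(28) = alpha(27)
alpha(27) = beta(26)
beta(26) = alpha(25)
alpha(25) = beta(24)
beta(24) = alpha(23)
alpha(23) = beta(22)
beta(22) = alpha(21)
alpha(21) = beta(20)
beta(20) = alpha(19)
alpha(19) = beta(18)
beta(18) = alpha(17)
alpha(17) = beta(16)
beta(16) = alpha(15)
alpha(15) = beta(14)
beta(14) = alpha(13)
alpha(13) = beta(12)
beta(12) = alpha(11)
alpha(11) = beta(10)
beta(10) = alpha(9)
alpha(9) = beta(8)
beta(8) = alpha(7)
alpha(7) = beta(6)
beta(6) = alpha(5)
alpha(5) = beta(4)
beta(4) = alpha(3)
alpha(3) = beta(2)
beta(2) = alpha(1)
alpha(1) = beta(0)
beta(0) = 0  (base case)
Result: 0

0


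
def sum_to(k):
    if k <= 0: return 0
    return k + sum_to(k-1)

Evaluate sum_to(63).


sum_to(63)
= 63 + 62 + 61 + 60 + 59 + 58 + 57 + 56 + 55 + 54 + 53 + 52 + 51 + 50 + 49 + 48 + 47 + 46 + 45 + 44 + 43 + 42 + 41 + 40 + 39 + 38 + 37 + 36 + 35 + 34 + 33 + 32 + 31 + 30 + 29 + 28 + 27 + 26 + 25 + 24 + 23 + 22 + 21 + 20 + 19 + 18 + 17 + 16 + 15 + 14 + 13 + 12 + 11 + 10 + 9 + 8 + 7 + 6 + 5 + 4 + 3 + 2 + 1 + sum_to(0)
= 63 + 62 + 61 + 60 + 59 + 58 + 57 + 56 + 55 + 54 + 53 + 52 + 51 + 50 + 49 + 48 + 47 + 46 + 45 + 44 + 43 + 42 + 41 + 40 + 39 + 38 + 37 + 36 + 35 + 34 + 33 + 32 + 31 + 30 + 29 + 28 + 27 + 26 + 25 + 24 + 23 + 22 + 21 + 20 + 19 + 18 + 17 + 16 + 15 + 14 + 13 + 12 + 11 + 10 + 9 + 8 + 7 + 6 + 5 + 4 + 3 + 2 + 1 + 0
= 2016

2016


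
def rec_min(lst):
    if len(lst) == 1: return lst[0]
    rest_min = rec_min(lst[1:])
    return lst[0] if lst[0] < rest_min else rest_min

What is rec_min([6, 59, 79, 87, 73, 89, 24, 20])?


rec_min([6, 59, 79, 87, 73, 89, 24, 20]): compare 6 with rec_min([59, 79, 87, 73, 89, 24, 20])
rec_min([59, 79, 87, 73, 89, 24, 20]): compare 59 with rec_min([79, 87, 73, 89, 24, 20])
rec_min([79, 87, 73, 89, 24, 20]): compare 79 with rec_min([87, 73, 89, 24, 20])
rec_min([87, 73, 89, 24, 20]): compare 87 with rec_min([73, 89, 24, 20])
rec_min([73, 89, 24, 20]): compare 73 with rec_min([89, 24, 20])
rec_min([89, 24, 20]): compare 89 with rec_min([24, 20])
rec_min([24, 20]): compare 24 with rec_min([20])
rec_min([20]) = 20  (base case)
Compare 24 with 20 -> 20
Compare 89 with 20 -> 20
Compare 73 with 20 -> 20
Compare 87 with 20 -> 20
Compare 79 with 20 -> 20
Compare 59 with 20 -> 20
Compare 6 with 20 -> 6

6


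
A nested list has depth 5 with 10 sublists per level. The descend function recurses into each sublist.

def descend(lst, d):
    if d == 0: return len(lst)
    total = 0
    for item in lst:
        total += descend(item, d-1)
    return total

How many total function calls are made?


At depth 0 (root): 1 call
At depth 1: each of 1 parents calls descend on 10 children = 10 calls
At depth 2: each of 10 parents calls descend on 10 children = 100 calls
At depth 3: each of 100 parents calls descend on 10 children = 1000 calls
At depth 4: each of 1000 parents calls descend on 10 children = 10000 calls
At depth 5: each of 10000 parents calls descend on 10 children = 100000 calls
Total: 1 + 10 + 100 + 1000 + 10000 + 100000 = 111111

111111


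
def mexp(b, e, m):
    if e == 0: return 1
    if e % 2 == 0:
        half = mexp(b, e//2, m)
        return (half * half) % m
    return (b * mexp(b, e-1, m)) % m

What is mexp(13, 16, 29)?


mexp(13, 16, 29): e is even, compute mexp(13, 8, 29)
  mexp(13, 8, 29): e is even, compute mexp(13, 4, 29)
    mexp(13, 4, 29): e is even, compute mexp(13, 2, 29)
      mexp(13, 2, 29): e is even, compute mexp(13, 1, 29)
        mexp(13, 1, 29): e is odd, compute mexp(13, 0, 29)
          mexp(13, 0, 29) = 1
        (13 * 1) % 29 = 13
      half=13, (13*13) % 29 = 24
    half=24, (24*24) % 29 = 25
  half=25, (25*25) % 29 = 16
half=16, (16*16) % 29 = 24

24


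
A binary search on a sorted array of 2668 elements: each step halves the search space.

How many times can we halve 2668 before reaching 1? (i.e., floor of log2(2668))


2668 / 2 = 1334
1334 / 2 = 667
667 / 2 = 333
333 / 2 = 166
166 / 2 = 83
83 / 2 = 41
41 / 2 = 20
20 / 2 = 10
10 / 2 = 5
5 / 2 = 2
2 / 2 = 1
Reached 1 after 11 halvings

11


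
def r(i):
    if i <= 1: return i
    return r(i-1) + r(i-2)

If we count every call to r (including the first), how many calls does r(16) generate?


Let C(n) = total calls for r(n)
C(0) = 1, C(1) = 1
C(2) = 1 + C(1) + C(0) = 1 + 1 + 1 = 3
C(3) = 1 + C(2) + C(1) = 1 + 3 + 1 = 5
C(4) = 1 + C(3) + C(2) = 1 + 5 + 3 = 9
C(5) = 1 + C(4) + C(3) = 1 + 9 + 5 = 15
C(6) = 1 + C(5) + C(4) = 1 + 15 + 9 = 25
C(7) = 1 + C(6) + C(5) = 1 + 25 + 15 = 41
C(8) = 1 + C(7) + C(6) = 1 + 41 + 25 = 67
C(9) = 1 + C(8) + C(7) = 1 + 67 + 41 = 109
C(10) = 1 + C(9) + C(8) = 1 + 109 + 67 = 177
C(11) = 1 + C(10) + C(9) = 1 + 177 + 109 = 287
C(12) = 1 + C(11) + C(10) = 1 + 287 + 177 = 465
C(13) = 1 + C(12) + C(11) = 1 + 465 + 287 = 753
C(14) = 1 + C(13) + C(12) = 1 + 753 + 465 = 1219
C(15) = 1 + C(14) + C(13) = 1 + 1219 + 753 = 1973
C(16) = 1 + C(15) + C(14) = 1 + 1973 + 1219 = 3193

3193


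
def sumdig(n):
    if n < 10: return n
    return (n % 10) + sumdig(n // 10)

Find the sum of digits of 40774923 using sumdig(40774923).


sumdig(40774923) = 3 + sumdig(4077492)
sumdig(4077492) = 2 + sumdig(407749)
sumdig(407749) = 9 + sumdig(40774)
sumdig(40774) = 4 + sumdig(4077)
sumdig(4077) = 7 + sumdig(407)
sumdig(407) = 7 + sumdig(40)
sumdig(40) = 0 + sumdig(4)
sumdig(4) = 4  (base case)
Total: 3 + 2 + 9 + 4 + 7 + 7 + 0 + 4 = 36

36


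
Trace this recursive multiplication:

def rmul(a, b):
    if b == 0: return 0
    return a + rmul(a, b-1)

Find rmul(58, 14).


rmul(58, 14) = 58 + rmul(58, 13)
rmul(58, 13) = 58 + rmul(58, 12)
rmul(58, 12) = 58 + rmul(58, 11)
rmul(58, 11) = 58 + rmul(58, 10)
rmul(58, 10) = 58 + rmul(58, 9)
rmul(58, 9) = 58 + rmul(58, 8)
rmul(58, 8) = 58 + rmul(58, 7)
rmul(58, 7) = 58 + rmul(58, 6)
rmul(58, 6) = 58 + rmul(58, 5)
rmul(58, 5) = 58 + rmul(58, 4)
rmul(58, 4) = 58 + rmul(58, 3)
rmul(58, 3) = 58 + rmul(58, 2)
rmul(58, 2) = 58 + rmul(58, 1)
rmul(58, 1) = 58 + rmul(58, 0)
rmul(58, 0) = 0  (base case)
Total: 58 + 58 + 58 + 58 + 58 + 58 + 58 + 58 + 58 + 58 + 58 + 58 + 58 + 58 + 0 = 812

812


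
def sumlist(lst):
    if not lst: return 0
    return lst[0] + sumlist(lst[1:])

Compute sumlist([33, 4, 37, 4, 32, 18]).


sumlist([33, 4, 37, 4, 32, 18]) = 33 + sumlist([4, 37, 4, 32, 18])
sumlist([4, 37, 4, 32, 18]) = 4 + sumlist([37, 4, 32, 18])
sumlist([37, 4, 32, 18]) = 37 + sumlist([4, 32, 18])
sumlist([4, 32, 18]) = 4 + sumlist([32, 18])
sumlist([32, 18]) = 32 + sumlist([18])
sumlist([18]) = 18 + sumlist([])
sumlist([]) = 0  (base case)
Total: 33 + 4 + 37 + 4 + 32 + 18 + 0 = 128

128


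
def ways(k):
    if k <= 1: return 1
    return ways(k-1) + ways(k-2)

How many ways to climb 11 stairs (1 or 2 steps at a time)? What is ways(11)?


Building up from base cases:
ways(0) = 1
ways(1) = 1
ways(2) = ways(1) + ways(0) = 1 + 1 = 2
ways(3) = ways(2) + ways(1) = 2 + 1 = 3
ways(4) = ways(3) + ways(2) = 3 + 2 = 5
ways(5) = ways(4) + ways(3) = 5 + 3 = 8
ways(6) = ways(5) + ways(4) = 8 + 5 = 13
ways(7) = ways(6) + ways(5) = 13 + 8 = 21
ways(8) = ways(7) + ways(6) = 21 + 13 = 34
ways(9) = ways(8) + ways(7) = 34 + 21 = 55
ways(10) = ways(9) + ways(8) = 55 + 34 = 89
ways(11) = ways(10) + ways(9) = 89 + 55 = 144

144
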